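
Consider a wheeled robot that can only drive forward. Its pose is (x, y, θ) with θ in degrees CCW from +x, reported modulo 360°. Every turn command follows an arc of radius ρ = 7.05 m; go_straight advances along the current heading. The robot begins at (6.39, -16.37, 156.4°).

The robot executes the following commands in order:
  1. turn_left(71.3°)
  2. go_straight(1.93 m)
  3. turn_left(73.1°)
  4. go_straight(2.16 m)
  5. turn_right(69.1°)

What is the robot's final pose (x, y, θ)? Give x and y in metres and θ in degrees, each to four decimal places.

(-3.2040, -37.7024, 231.7000°)

set_pose: (x, y, θ) = (6.3900, -16.3700, 156.4000°), ρ = 7.05
turn_left(71.3°): centre at ρ to the left, rotate +71.3° → (-1.6469, -18.0856, 227.7000°)
go_straight(1.93): x += 1.93·cos θ, y += 1.93·sin θ → (-2.9458, -19.5131, 227.7000°)
turn_left(73.1°): centre at ρ to the left, rotate +73.1° → (-3.7870, -27.8677, 300.8000°)
go_straight(2.16): x += 2.16·cos θ, y += 2.16·sin θ → (-2.6810, -29.7231, 300.8000°)
turn_right(69.1°): centre at ρ to the right, rotate −69.1° → (-3.2040, -37.7024, 231.7000°)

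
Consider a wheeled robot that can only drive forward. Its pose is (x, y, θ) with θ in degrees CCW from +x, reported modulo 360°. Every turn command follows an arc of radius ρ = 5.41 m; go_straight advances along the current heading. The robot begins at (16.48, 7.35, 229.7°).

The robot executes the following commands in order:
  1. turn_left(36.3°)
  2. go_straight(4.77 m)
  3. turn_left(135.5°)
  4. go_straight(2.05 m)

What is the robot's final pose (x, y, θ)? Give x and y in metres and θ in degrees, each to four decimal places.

set_pose: (x, y, θ) = (16.4800, 7.3500, 229.7000°), ρ = 5.41
turn_left(36.3°): centre at ρ to the left, rotate +36.3° → (15.2092, 4.2282, 266.0000°)
go_straight(4.77): x += 4.77·cos θ, y += 4.77·sin θ → (14.8765, -0.5301, 266.0000°)
turn_left(135.5°): centre at ρ to the left, rotate +135.5° → (23.8581, -4.9594, 401.5000° ≡ 41.5000°)
go_straight(2.05): x += 2.05·cos θ, y += 2.05·sin θ → (25.3934, -3.6010, 41.5000°)

(25.3934, -3.6010, 41.5000°)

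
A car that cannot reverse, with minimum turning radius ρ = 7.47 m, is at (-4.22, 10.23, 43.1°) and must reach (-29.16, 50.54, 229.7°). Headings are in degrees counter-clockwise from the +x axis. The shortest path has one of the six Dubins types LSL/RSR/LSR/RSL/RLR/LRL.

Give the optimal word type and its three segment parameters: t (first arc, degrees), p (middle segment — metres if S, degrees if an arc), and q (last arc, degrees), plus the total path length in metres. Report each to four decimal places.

Let ψ = atan2(Δy, Δx) = atan2(40.31, -24.94) = 121.7453° be the start→goal bearing.
Normalize: d = |goal − start| / ρ = 47.401474/7.47 = 6.345579, α = (θ_start − ψ) mod 360° = 281.3547° = 4.910566 rad, β = (θ_goal − ψ) mod 360° = 107.9547° = 1.884165 rad.
Common terms: sin α = -0.980427, cos α = 0.196882, sin β = 0.951300, cos β = -0.308265, cos(α−β) = -0.993373, d² = 40.266370. Work in radians in the unit-radius frame; every candidate has L = ρ·(t + p + q).
LSL: p² = 2 + d² − 2cos(α−β) + 2d(sin α − sin β) = 19.737257; p = √p² = 4.442663; φ = atan2(cos β − cos α, d + sin α − sin β) = -0.113950 rad; t = (φ − α) mod 2π = 1.258669 rad, q = (β − φ) mod 2π = 1.998115 rad → L = 7.47·(1.258669 + 4.442663 + 1.998115) = 7.47·7.699448 = 57.514874 m
RSR: p² = 2 + d² − 2cos(α−β) + 2d(sin β − sin α) = 68.768975; p = √p² = 8.292706; φ = atan2(cos α − cos β, d − sin α + sin β) = 0.060952 rad; t = (α − φ) mod 2π = 4.849614 rad, q = (φ − β) mod 2π = 4.459973 rad → L = 7.47·(4.849614 + 8.292706 + 4.459973) = 7.47·17.602292 = 131.489124 m
LSR: p² = d² − 2 + 2cos(α−β) + 2d(sin α + sin β) = 35.909974; p = √p² = 5.992493; φ = atan2(−cos α − cos β, d + sin α + sin β) − atan2(−2, p) = 0.339758 rad; t = (φ − α) mod 2π = 1.712377 rad, q = (φ − β) mod 2π = 4.738778 rad → L = 7.47·(1.712377 + 5.992493 + 4.738778) = 7.47·12.443649 = 92.954058 m
RSL: p² = d² − 2 + 2cos(α−β) − 2d(sin α + sin β) = 36.649275; p = √p² = 6.053864; φ = atan2(cos α + cos β, d − sin α − sin β) − atan2(2, p) = -0.336550 rad; t = (α − φ) mod 2π = 5.247116 rad, q = (β − φ) mod 2π = 2.220715 rad → L = 7.47·(5.247116 + 6.053864 + 2.220715) = 7.47·13.521695 = 101.007064 m
RLR: c = (6 − d² + 2cos(α−β) + 2d(sin α − sin β))/8 = -7.596122, |c| > 1 → infeasible
LRL: c = (6 − d² + 2cos(α−β) − 2d(sin α − sin β))/8 = -1.467157, |c| > 1 → infeasible
Shortest: LSL with L = 57.514874 m ≈ 57.5149 m
Convert LSL to answer units (arcs ×180/π): t = 1.258669·180/π = 72.1164°, p = ρ·p = 7.47·4.442663 = 33.1867 m, q = 1.998115·180/π = 114.4836°, L = 57.5149 m.

LSL: t = 72.1164°, p = 33.1867 m, q = 114.4836°, L = 57.5149 m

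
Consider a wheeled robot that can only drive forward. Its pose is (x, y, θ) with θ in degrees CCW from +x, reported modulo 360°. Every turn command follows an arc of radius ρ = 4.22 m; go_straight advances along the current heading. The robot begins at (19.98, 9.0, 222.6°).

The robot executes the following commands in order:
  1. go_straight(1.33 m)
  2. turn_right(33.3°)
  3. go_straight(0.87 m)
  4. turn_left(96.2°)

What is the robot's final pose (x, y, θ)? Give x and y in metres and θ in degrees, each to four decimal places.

(12.5834, 1.6087, 285.5000°)

set_pose: (x, y, θ) = (19.9800, 9.0000, 222.6000°), ρ = 4.22
go_straight(1.33): x += 1.33·cos θ, y += 1.33·sin θ → (19.0010, 8.0998, 222.6000°)
turn_right(33.3°): centre at ρ to the right, rotate −33.3° → (16.8265, 7.0416, 189.3000°)
go_straight(0.87): x += 0.87·cos θ, y += 0.87·sin θ → (15.9680, 6.9010, 189.3000°)
turn_left(96.2°): centre at ρ to the left, rotate +96.2° → (12.5834, 1.6087, 285.5000°)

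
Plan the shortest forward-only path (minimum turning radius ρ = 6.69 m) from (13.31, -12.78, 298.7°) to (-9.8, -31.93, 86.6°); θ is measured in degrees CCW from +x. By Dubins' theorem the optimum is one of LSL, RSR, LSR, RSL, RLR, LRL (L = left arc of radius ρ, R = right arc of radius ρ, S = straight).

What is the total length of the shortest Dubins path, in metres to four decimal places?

Let ψ = atan2(Δy, Δx) = atan2(-19.15, -23.11) = -140.3533° be the start→goal bearing.
Normalize: d = |goal − start| / ρ = 30.013240/6.69 = 4.486284, α = (θ_start − ψ) mod 360° = 79.0533° = 1.379740 rad, β = (θ_goal − ψ) mod 360° = 226.9533° = 3.961082 rad.
Common terms: sin α = 0.981804, cos α = 0.189896, sin β = -0.730798, cos β = -0.682594, cos(α−β) = -0.847122, d² = 20.126745. Work in radians in the unit-radius frame; every candidate has L = ρ·(t + p + q).
LSL: p² = 2 + d² − 2cos(α−β) + 2d(sin α − sin β) = 39.187426; p = √p² = 6.259986; φ = atan2(cos β − cos α, d + sin α − sin β) = -0.139831 rad; t = (φ − α) mod 2π = 4.763614 rad, q = (β − φ) mod 2π = 4.100913 rad → L = 6.69·(4.763614 + 6.259986 + 4.100913) = 6.69·15.124513 = 101.182994 m
RSR: p² = 2 + d² − 2cos(α−β) + 2d(sin β − sin α) = 8.454551; p = √p² = 2.907671; φ = atan2(cos α − cos β, d − sin α + sin β) = 0.304761 rad; t = (α − φ) mod 2π = 1.074980 rad, q = (φ − β) mod 2π = 2.626864 rad → L = 6.69·(1.074980 + 2.907671 + 2.626864) = 6.69·6.609514 = 44.217652 m
LSR: p² = d² − 2 + 2cos(α−β) + 2d(sin α + sin β) = 18.684675; p = √p² = 4.322577; φ = atan2(−cos α − cos β, d + sin α + sin β) − atan2(−2, p) = 0.536986 rad; t = (φ − α) mod 2π = 5.440431 rad, q = (φ − β) mod 2π = 2.859089 rad → L = 6.69·(5.440431 + 4.322577 + 2.859089) = 6.69·12.622097 = 84.441827 m
RSL: p² = d² − 2 + 2cos(α−β) − 2d(sin α + sin β) = 14.180327; p = √p² = 3.765677; φ = atan2(cos α + cos β, d − sin α − sin β) − atan2(2, p) = -0.604039 rad; t = (α − φ) mod 2π = 1.983779 rad, q = (β − φ) mod 2π = 4.565121 rad → L = 6.69·(1.983779 + 3.765677 + 4.565121) = 6.69·10.314577 = 69.004523 m
RLR: c = (6 − d² + 2cos(α−β) + 2d(sin α − sin β))/8 = -0.056819; p = 2π − arccos c = 4.655539 rad; φ = atan2(cos α − cos β, d − sin α + sin β) = 0.304761 rad; t = (α − φ + p/2) mod 2π = 3.402750 rad, q = (α − β − t + p) mod 2π = 4.954633 rad → L = 6.69·(3.402750 + 4.655539 + 4.954633) = 6.69·13.012922 = 87.056450 m
LRL: c = (6 − d² + 2cos(α−β) − 2d(sin α − sin β))/8 = -3.898428, |c| > 1 → infeasible
Shortest: RSR with L = 44.217652 m ≈ 44.2177 m

44.2177 m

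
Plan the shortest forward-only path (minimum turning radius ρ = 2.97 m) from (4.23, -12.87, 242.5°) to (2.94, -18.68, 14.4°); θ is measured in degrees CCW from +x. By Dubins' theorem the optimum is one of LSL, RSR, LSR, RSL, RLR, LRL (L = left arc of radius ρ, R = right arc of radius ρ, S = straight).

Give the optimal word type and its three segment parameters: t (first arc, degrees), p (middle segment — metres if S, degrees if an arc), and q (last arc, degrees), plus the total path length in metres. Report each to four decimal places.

Let ψ = atan2(Δy, Δx) = atan2(-5.81, -1.29) = -102.5184° be the start→goal bearing.
Normalize: d = |goal − start| / ρ = 5.951487/2.97 = 2.003868, α = (θ_start − ψ) mod 360° = 345.0184° = 6.021706 rad, β = (θ_goal − ψ) mod 360° = 116.9184° = 2.040610 rad.
Common terms: sin α = -0.258509, cos α = 0.966009, sin β = 0.891652, cos β = -0.452721, cos(α−β) = -0.667833, d² = 4.015486. Work in radians in the unit-radius frame; every candidate has L = ρ·(t + p + q).
LSL: p² = 2 + d² − 2cos(α−β) + 2d(sin α − sin β) = 2.741606; p = √p² = 1.655780; φ = atan2(cos β − cos α, d + sin α − sin β) = -1.029099 rad; t = (φ − α) mod 2π = 5.515566 rad, q = (β − φ) mod 2π = 3.069709 rad → L = 2.97·(5.515566 + 1.655780 + 3.069709) = 2.97·10.241054 = 30.415931 m
RSR: p² = 2 + d² − 2cos(α−β) + 2d(sin β − sin α) = 11.960696; p = √p² = 3.458424; φ = atan2(cos α − cos β, d − sin α + sin β) = 0.422700 rad; t = (α − φ) mod 2π = 5.599007 rad, q = (φ − β) mod 2π = 4.665275 rad → L = 2.97·(5.599007 + 3.458424 + 4.665275) = 2.97·13.722705 = 40.756434 m
LSR: p² = d² − 2 + 2cos(α−β) + 2d(sin α + sin β) = 3.217291; p = √p² = 1.793681; φ = atan2(−cos α − cos β, d + sin α + sin β) − atan2(−2, p) = 0.647486 rad; t = (φ − α) mod 2π = 0.908965 rad, q = (φ − β) mod 2π = 4.890061 rad → L = 2.97·(0.908965 + 1.793681 + 4.890061) = 2.97·7.592706 = 22.550337 m
RSL: p² = d² − 2 + 2cos(α−β) − 2d(sin α + sin β) = -1.857649 < 0 → infeasible
RLR: c = (6 − d² + 2cos(α−β) + 2d(sin α − sin β))/8 = -0.495087; p = 2π − arccos c = 4.194454 rad; φ = atan2(cos α − cos β, d − sin α + sin β) = 0.422700 rad; t = (α − φ + p/2) mod 2π = 1.413048 rad, q = (α − β − t + p) mod 2π = 0.479317 rad → L = 2.97·(1.413048 + 4.194454 + 0.479317) = 2.97·6.086819 = 18.077852 m
LRL: c = (6 − d² + 2cos(α−β) − 2d(sin α − sin β))/8 = 0.657299; p = 2π − arccos c = 5.429618 rad; φ = atan2(cos β − cos α, d + sin α − sin β) = -1.029099 rad; t = (φ − α + p/2) mod 2π = 1.947189 rad, q = (β − α − t + p) mod 2π = 5.784518 rad → L = 2.97·(1.947189 + 5.429618 + 5.784518) = 2.97·13.161326 = 39.089138 m
Shortest: RLR with L = 18.077852 m ≈ 18.0779 m
Convert RLR to answer units (arcs ×180/π): t = 1.413048·180/π = 80.9617°, p = 4.194454·180/π = 240.3245°, q = 0.479317·180/π = 27.4628°, L = 18.0779 m.

RLR: t = 80.9617°, p = 240.3245°, q = 27.4628°, L = 18.0779 m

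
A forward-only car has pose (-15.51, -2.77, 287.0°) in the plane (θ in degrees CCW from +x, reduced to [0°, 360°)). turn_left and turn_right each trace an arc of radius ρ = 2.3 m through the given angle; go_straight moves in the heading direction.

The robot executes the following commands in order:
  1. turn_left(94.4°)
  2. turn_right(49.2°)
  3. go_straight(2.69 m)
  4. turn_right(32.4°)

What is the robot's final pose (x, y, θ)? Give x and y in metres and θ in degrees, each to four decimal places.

(-7.2567, -6.4919, 299.8000°)

set_pose: (x, y, θ) = (-15.5100, -2.7700, 287.0000°), ρ = 2.3
turn_left(94.4°): centre at ρ to the left, rotate +94.4° → (-12.4713, -4.2390, 381.4000° ≡ 21.4000°)
turn_right(49.2°): centre at ρ to the right, rotate −49.2° → (-10.5594, -4.3459, -27.8000° ≡ 332.2000°)
go_straight(2.69): x += 2.69·cos θ, y += 2.69·sin θ → (-8.1799, -5.6004, 332.2000°)
turn_right(32.4°): centre at ρ to the right, rotate −32.4° → (-7.2567, -6.4919, 299.8000°)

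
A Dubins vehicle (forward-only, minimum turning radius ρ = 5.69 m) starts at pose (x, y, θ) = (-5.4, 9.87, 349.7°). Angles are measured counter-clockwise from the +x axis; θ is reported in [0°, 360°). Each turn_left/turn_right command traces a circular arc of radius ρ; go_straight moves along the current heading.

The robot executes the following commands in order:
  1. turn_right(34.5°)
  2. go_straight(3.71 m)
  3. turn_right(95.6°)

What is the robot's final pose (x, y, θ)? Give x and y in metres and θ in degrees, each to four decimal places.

set_pose: (x, y, θ) = (-5.4000, 9.8700, 349.7000°), ρ = 5.69
turn_right(34.5°): centre at ρ to the right, rotate −34.5° → (-2.4080, 8.3092, 315.2000°)
go_straight(3.71): x += 3.71·cos θ, y += 3.71·sin θ → (0.2245, 5.6950, 315.2000°)
turn_right(95.6°): centre at ρ to the right, rotate −95.6° → (-0.1579, -2.7267, 219.6000°)

(-0.1579, -2.7267, 219.6000°)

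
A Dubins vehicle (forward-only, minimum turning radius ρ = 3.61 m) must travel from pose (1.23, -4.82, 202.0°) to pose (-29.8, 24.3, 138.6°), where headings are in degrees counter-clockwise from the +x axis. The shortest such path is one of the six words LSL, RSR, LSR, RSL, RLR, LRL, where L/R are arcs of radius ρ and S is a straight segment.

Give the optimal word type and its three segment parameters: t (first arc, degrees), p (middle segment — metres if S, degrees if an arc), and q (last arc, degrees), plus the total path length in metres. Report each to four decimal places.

Let ψ = atan2(Δy, Δx) = atan2(29.12, -31.03) = 136.8188° be the start→goal bearing.
Normalize: d = |goal − start| / ρ = 42.553911/3.61 = 11.787787, α = (θ_start − ψ) mod 360° = 65.1812° = 1.137627 rad, β = (θ_goal − ψ) mod 360° = 1.7812° = 0.031089 rad.
Common terms: sin α = 0.907640, cos α = 0.419749, sin β = 0.031084, cos β = 0.999517, cos(α−β) = 0.447759, d² = 138.951919. Work in radians in the unit-radius frame; every candidate has L = ρ·(t + p + q).
LSL: p² = 2 + d² − 2cos(α−β) + 2d(sin α − sin β) = 160.721724; p = √p² = 12.677607; φ = atan2(cos β − cos α, d + sin α − sin β) = 0.045748 rad; t = (φ − α) mod 2π = 5.191306 rad, q = (β − φ) mod 2π = 6.268526 rad → L = 3.61·(5.191306 + 12.677607 + 6.268526) = 3.61·24.137439 = 87.136155 m
RSR: p² = 2 + d² − 2cos(α−β) + 2d(sin β − sin α) = 119.391077; p = √p² = 10.926622; φ = atan2(cos α − cos β, d − sin α + sin β) = -0.053085 rad; t = (α − φ) mod 2π = 1.190712 rad, q = (φ − β) mod 2π = 6.199012 rad → L = 3.61·(1.190712 + 10.926622 + 6.199012) = 3.61·18.316346 = 66.122011 m
LSR: p² = d² − 2 + 2cos(α−β) + 2d(sin α + sin β) = 159.978386; p = √p² = 12.648256; φ = atan2(−cos α − cos β, d + sin α + sin β) − atan2(−2, p) = 0.045765 rad; t = (φ − α) mod 2π = 5.191323 rad, q = (φ − β) mod 2π = 0.014676 rad → L = 3.61·(5.191323 + 12.648256 + 0.014676) = 3.61·17.854255 = 64.453860 m
RSL: p² = d² − 2 + 2cos(α−β) − 2d(sin α + sin β) = 115.716488; p = √p² = 10.757160; φ = atan2(cos α + cos β, d − sin α − sin β) − atan2(2, p) = -0.053743 rad; t = (α − φ) mod 2π = 1.191371 rad, q = (β − φ) mod 2π = 0.084832 rad → L = 3.61·(1.191371 + 10.757160 + 0.084832) = 3.61·12.033362 = 43.440438 m
RLR: c = (6 − d² + 2cos(α−β) + 2d(sin α − sin β))/8 = -13.923885, |c| > 1 → infeasible
LRL: c = (6 − d² + 2cos(α−β) − 2d(sin α − sin β))/8 = -19.090216, |c| > 1 → infeasible
Shortest: RSL with L = 43.440438 m ≈ 43.4404 m
Convert RSL to answer units (arcs ×180/π): t = 1.191371·180/π = 68.2605°, p = ρ·p = 3.61·10.757160 = 38.8333 m, q = 0.084832·180/π = 4.8605°, L = 43.4404 m.

RSL: t = 68.2605°, p = 38.8333 m, q = 4.8605°, L = 43.4404 m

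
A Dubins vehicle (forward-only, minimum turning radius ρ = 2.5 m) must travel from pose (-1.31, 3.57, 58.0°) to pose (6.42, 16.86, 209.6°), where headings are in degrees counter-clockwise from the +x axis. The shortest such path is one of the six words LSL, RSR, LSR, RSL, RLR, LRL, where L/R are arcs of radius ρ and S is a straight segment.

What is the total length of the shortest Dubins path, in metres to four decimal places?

Let ψ = atan2(Δy, Δx) = atan2(13.29, 7.73) = 59.8160° be the start→goal bearing.
Normalize: d = |goal − start| / ρ = 15.374557/2.5 = 6.149823, α = (θ_start − ψ) mod 360° = 358.1840° = 6.251490 rad, β = (θ_goal − ψ) mod 360° = 149.7840° = 2.614224 rad.
Common terms: sin α = -0.031690, cos α = 0.999498, sin β = 0.503261, cos β = -0.864134, cos(α−β) = -0.879649, d² = 37.820320. Work in radians in the unit-radius frame; every candidate has L = ρ·(t + p + q).
LSL: p² = 2 + d² − 2cos(α−β) + 2d(sin α − sin β) = 34.999911; p = √p² = 5.916072; φ = atan2(cos β − cos α, d + sin α − sin β) = -0.320469 rad; t = (φ − α) mod 2π = 5.994411 rad, q = (β − φ) mod 2π = 2.934693 rad → L = 2.5·(5.994411 + 5.916072 + 2.934693) = 2.5·14.845177 = 37.112942 m
RSR: p² = 2 + d² − 2cos(α−β) + 2d(sin β − sin α) = 48.159323; p = √p² = 6.939692; φ = atan2(cos α − cos β, d − sin α + sin β) = 0.271884 rad; t = (α − φ) mod 2π = 5.979606 rad, q = (φ − β) mod 2π = 3.940845 rad → L = 2.5·(5.979606 + 6.939692 + 3.940845) = 2.5·16.860143 = 42.150358 m
LSR: p² = d² − 2 + 2cos(α−β) + 2d(sin α + sin β) = 39.861184; p = √p² = 6.313571; φ = atan2(−cos α − cos β, d + sin α + sin β) − atan2(−2, p) = 0.286337 rad; t = (φ − α) mod 2π = 0.318032 rad, q = (φ − β) mod 2π = 3.955298 rad → L = 2.5·(0.318032 + 6.313571 + 3.955298) = 2.5·10.586902 = 26.467254 m
RSL: p² = d² − 2 + 2cos(α−β) − 2d(sin α + sin β) = 28.260861; p = √p² = 5.316095; φ = atan2(cos α + cos β, d − sin α − sin β) − atan2(2, p) = -0.336002 rad; t = (α − φ) mod 2π = 0.304307 rad, q = (β − φ) mod 2π = 2.950226 rad → L = 2.5·(0.304307 + 5.316095 + 2.950226) = 2.5·8.570628 = 21.426569 m
RLR: c = (6 − d² + 2cos(α−β) + 2d(sin α − sin β))/8 = -5.019915, |c| > 1 → infeasible
LRL: c = (6 − d² + 2cos(α−β) − 2d(sin α − sin β))/8 = -3.374989, |c| > 1 → infeasible
Shortest: RSL with L = 21.426569 m ≈ 21.4266 m

21.4266 m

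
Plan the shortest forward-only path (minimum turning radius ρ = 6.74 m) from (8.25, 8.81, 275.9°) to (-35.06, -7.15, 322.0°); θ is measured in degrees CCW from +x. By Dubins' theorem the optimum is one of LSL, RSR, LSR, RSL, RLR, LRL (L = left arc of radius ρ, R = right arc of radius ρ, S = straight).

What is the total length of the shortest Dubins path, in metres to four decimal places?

60.6353 m

Let ψ = atan2(Δy, Δx) = atan2(-15.96, -43.31) = -159.7708° be the start→goal bearing.
Normalize: d = |goal − start| / ρ = 46.157098/6.74 = 6.848234, α = (θ_start − ψ) mod 360° = 75.6708° = 1.320705 rad, β = (θ_goal − ψ) mod 360° = 121.7708° = 2.125302 rad.
Common terms: sin α = 0.968890, cos α = 0.247492, sin β = 0.850161, cos β = -0.526523, cos(α−β) = 0.693402, d² = 46.898311. Work in radians in the unit-radius frame; every candidate has L = ρ·(t + p + q).
LSL: p² = 2 + d² − 2cos(α−β) + 2d(sin α − sin β) = 49.137679; p = √p² = 7.009827; φ = atan2(cos β − cos α, d + sin α − sin β) = -0.110644 rad; t = (φ − α) mod 2π = 4.851836 rad, q = (β − φ) mod 2π = 2.235946 rad → L = 6.74·(4.851836 + 7.009827 + 2.235946) = 6.74·14.097609 = 95.017887 m
RSR: p² = 2 + d² − 2cos(α−β) + 2d(sin β − sin α) = 45.885336; p = √p² = 6.773872; φ = atan2(cos α − cos β, d − sin α + sin β) = 0.114515 rad; t = (α − φ) mod 2π = 1.206191 rad, q = (φ − β) mod 2π = 4.272398 rad → L = 6.74·(1.206191 + 6.773872 + 4.272398) = 6.74·12.252460 = 82.581581 m
LSR: p² = d² − 2 + 2cos(α−β) + 2d(sin α + sin β) = 71.199684; p = √p² = 8.437990; φ = atan2(−cos α − cos β, d + sin α + sin β) − atan2(−2, p) = 0.264911 rad; t = (φ − α) mod 2π = 5.227391 rad, q = (φ − β) mod 2π = 4.422794 rad → L = 6.74·(5.227391 + 8.437990 + 4.422794) = 6.74·18.088175 = 121.914302 m
RSL: p² = d² − 2 + 2cos(α−β) − 2d(sin α + sin β) = 21.370545; p = √p² = 4.622829; φ = atan2(cos α + cos β, d − sin α − sin β) − atan2(2, p) = -0.463746 rad; t = (α − φ) mod 2π = 1.784451 rad, q = (β − φ) mod 2π = 2.589048 rad → L = 6.74·(1.784451 + 4.622829 + 2.589048) = 6.74·8.996328 = 60.635251 m
RLR: c = (6 − d² + 2cos(α−β) + 2d(sin α − sin β))/8 = -4.735667, |c| > 1 → infeasible
LRL: c = (6 − d² + 2cos(α−β) − 2d(sin α − sin β))/8 = -5.142210, |c| > 1 → infeasible
Shortest: RSL with L = 60.635251 m ≈ 60.6353 m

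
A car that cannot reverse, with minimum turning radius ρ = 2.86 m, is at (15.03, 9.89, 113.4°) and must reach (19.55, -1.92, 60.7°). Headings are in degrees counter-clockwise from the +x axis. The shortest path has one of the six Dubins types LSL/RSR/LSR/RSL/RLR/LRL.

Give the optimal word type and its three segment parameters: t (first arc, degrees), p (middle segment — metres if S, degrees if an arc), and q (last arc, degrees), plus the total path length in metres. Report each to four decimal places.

Let ψ = atan2(Δy, Δx) = atan2(-11.81, 4.52) = -69.0568° be the start→goal bearing.
Normalize: d = |goal − start| / ρ = 12.645414/2.86 = 4.421473, α = (θ_start − ψ) mod 360° = 182.4568° = 3.184472 rad, β = (θ_goal − ψ) mod 360° = 129.7568° = 2.264684 rad.
Common terms: sin α = -0.042867, cos α = -0.999081, sin β = 0.768766, cos β = -0.639531, cos(α−β) = 0.605988, d² = 19.549428. Work in radians in the unit-radius frame; every candidate has L = ρ·(t + p + q).
LSL: p² = 2 + d² − 2cos(α−β) + 2d(sin α − sin β) = 13.160230; p = √p² = 3.627703; φ = atan2(cos β − cos α, d + sin α − sin β) = 0.099275 rad; t = (φ − α) mod 2π = 3.197988 rad, q = (β − φ) mod 2π = 2.165409 rad → L = 2.86·(3.197988 + 3.627703 + 2.165409) = 2.86·8.991100 = 25.714546 m
RSR: p² = 2 + d² − 2cos(α−β) + 2d(sin β − sin α) = 27.514672; p = √p² = 5.245443; φ = atan2(cos α − cos β, d − sin α + sin β) = -0.068599 rad; t = (α − φ) mod 2π = 3.253071 rad, q = (φ − β) mod 2π = 3.949902 rad → L = 2.86·(3.253071 + 5.245443 + 3.949902) = 2.86·12.448417 = 35.602472 m
LSR: p² = d² − 2 + 2cos(α−β) + 2d(sin α + sin β) = 25.180491; p = √p² = 5.018017; φ = atan2(−cos α − cos β, d + sin α + sin β) − atan2(−2, p) = 0.687464 rad; t = (φ − α) mod 2π = 3.786176 rad, q = (φ − β) mod 2π = 4.705965 rad → L = 2.86·(3.786176 + 5.018017 + 4.705965) = 2.86·13.510158 = 38.639052 m
RSL: p² = d² − 2 + 2cos(α−β) − 2d(sin α + sin β) = 12.342318; p = √p² = 3.513164; φ = atan2(cos α + cos β, d − sin α − sin β) − atan2(2, p) = -0.934881 rad; t = (α − φ) mod 2π = 4.119353 rad, q = (β − φ) mod 2π = 3.199565 rad → L = 2.86·(4.119353 + 3.513164 + 3.199565) = 2.86·10.832082 = 30.979754 m
RLR: c = (6 − d² + 2cos(α−β) + 2d(sin α − sin β))/8 = -2.439334, |c| > 1 → infeasible
LRL: c = (6 − d² + 2cos(α−β) − 2d(sin α − sin β))/8 = -0.645029; p = 2π − arccos c = 4.011328 rad; φ = atan2(cos β − cos α, d + sin α − sin β) = 0.099275 rad; t = (φ − α + p/2) mod 2π = 5.203652 rad, q = (β − α − t + p) mod 2π = 4.171073 rad → L = 2.86·(5.203652 + 4.011328 + 4.171073) = 2.86·13.386053 = 38.284111 m
Shortest: LSL with L = 25.714546 m ≈ 25.7145 m
Convert LSL to answer units (arcs ×180/π): t = 3.197988·180/π = 183.2312°, p = ρ·p = 2.86·3.627703 = 10.3752 m, q = 2.165409·180/π = 124.0688°, L = 25.7145 m.

LSL: t = 183.2312°, p = 10.3752 m, q = 124.0688°, L = 25.7145 m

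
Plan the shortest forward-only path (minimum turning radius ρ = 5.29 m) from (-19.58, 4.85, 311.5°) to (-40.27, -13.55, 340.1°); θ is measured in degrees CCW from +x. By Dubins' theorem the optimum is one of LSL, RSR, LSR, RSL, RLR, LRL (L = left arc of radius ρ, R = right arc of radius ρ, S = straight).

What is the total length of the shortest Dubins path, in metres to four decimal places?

41.8649 m

Let ψ = atan2(Δy, Δx) = atan2(-18.40, -20.69) = -138.3527° be the start→goal bearing.
Normalize: d = |goal − start| / ρ = 27.688194/5.29 = 5.234063, α = (θ_start − ψ) mod 360° = 89.8527° = 1.568226 rad, β = (θ_goal − ψ) mod 360° = 118.4527° = 2.067390 rad.
Common terms: sin α = 0.999997, cos α = 0.002571, sin β = 0.879211, cos β = -0.476433, cos(α−β) = 0.877983, d² = 27.395417. Work in radians in the unit-radius frame; every candidate has L = ρ·(t + p + q).
LSL: p² = 2 + d² − 2cos(α−β) + 2d(sin α − sin β) = 28.903855; p = √p² = 5.376231; φ = atan2(cos β − cos α, d + sin α − sin β) = -0.089215 rad; t = (φ − α) mod 2π = 4.625745 rad, q = (β − φ) mod 2π = 2.156605 rad → L = 5.29·(4.625745 + 5.376231 + 2.156605) = 5.29·12.158580 = 64.318889 m
RSR: p² = 2 + d² − 2cos(α−β) + 2d(sin β − sin α) = 26.375048; p = √p² = 5.135664; φ = atan2(cos α − cos β, d − sin α + sin β) = 0.093406 rad; t = (α − φ) mod 2π = 1.474820 rad, q = (φ − β) mod 2π = 4.309201 rad → L = 5.29·(1.474820 + 5.135664 + 4.309201) = 5.29·10.919685 = 57.765136 m
LSR: p² = d² − 2 + 2cos(α−β) + 2d(sin α + sin β) = 46.823163; p = √p² = 6.842745; φ = atan2(−cos α − cos β, d + sin α + sin β) − atan2(−2, p) = 0.350878 rad; t = (φ − α) mod 2π = 5.065838 rad, q = (φ − β) mod 2π = 4.566673 rad → L = 5.29·(5.065838 + 6.842745 + 4.566673) = 5.29·16.475256 = 87.154106 m
RSL: p² = d² − 2 + 2cos(α−β) − 2d(sin α + sin β) = 7.479604; p = √p² = 2.734886; φ = atan2(cos α + cos β, d − sin α − sin β) − atan2(2, p) = -0.771739 rad; t = (α − φ) mod 2π = 2.339964 rad, q = (β − φ) mod 2π = 2.839128 rad → L = 5.29·(2.339964 + 2.734886 + 2.839128) = 5.29·7.913979 = 41.864949 m
RLR: c = (6 − d² + 2cos(α−β) + 2d(sin α − sin β))/8 = -2.296881, |c| > 1 → infeasible
LRL: c = (6 − d² + 2cos(α−β) − 2d(sin α − sin β))/8 = -2.612982, |c| > 1 → infeasible
Shortest: RSL with L = 41.864949 m ≈ 41.8649 m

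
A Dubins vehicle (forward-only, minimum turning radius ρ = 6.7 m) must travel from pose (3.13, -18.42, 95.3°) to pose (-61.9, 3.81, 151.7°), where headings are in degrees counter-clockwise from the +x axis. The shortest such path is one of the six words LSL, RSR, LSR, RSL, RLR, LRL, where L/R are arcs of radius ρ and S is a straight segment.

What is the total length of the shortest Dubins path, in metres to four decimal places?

70.4484 m

Let ψ = atan2(Δy, Δx) = atan2(22.23, -65.03) = 161.1274° be the start→goal bearing.
Normalize: d = |goal − start| / ρ = 68.724623/6.7 = 10.257406, α = (θ_start − ψ) mod 360° = 294.1726° = 5.134280 rad, β = (θ_goal − ψ) mod 360° = 350.5726° = 6.118646 rad.
Common terms: sin α = -0.912316, cos α = 0.409487, sin β = -0.163798, cos β = 0.986494, cos(α−β) = 0.553392, d² = 105.214386. Work in radians in the unit-radius frame; every candidate has L = ρ·(t + p + q).
LSL: p² = 2 + d² − 2cos(α−β) + 2d(sin α − sin β) = 90.751891; p = √p² = 9.526379; φ = atan2(cos β − cos α, d + sin α − sin β) = 0.060607 rad; t = (φ − α) mod 2π = 1.209511 rad, q = (β − φ) mod 2π = 6.058040 rad → L = 6.7·(1.209511 + 9.526379 + 6.058040) = 6.7·16.793930 = 112.519329 m
RSR: p² = 2 + d² − 2cos(α−β) + 2d(sin β − sin α) = 121.463315; p = √p² = 11.021040; φ = atan2(cos α − cos β, d − sin α + sin β) = -0.052379 rad; t = (α − φ) mod 2π = 5.186659 rad, q = (φ − β) mod 2π = 0.112160 rad → L = 6.7·(5.186659 + 11.021040 + 0.112160) = 6.7·16.319859 = 109.343057 m
LSR: p² = d² − 2 + 2cos(α−β) + 2d(sin α + sin β) = 82.244894; p = √p² = 9.068897; φ = atan2(−cos α − cos β, d + sin α + sin β) − atan2(−2, p) = 0.066169 rad; t = (φ − α) mod 2π = 1.215074 rad, q = (φ − β) mod 2π = 0.230708 rad → L = 6.7·(1.215074 + 9.068897 + 0.230708) = 6.7·10.514679 = 70.448352 m
RSL: p² = d² − 2 + 2cos(α−β) − 2d(sin α + sin β) = 126.397445; p = √p² = 11.242662; φ = atan2(cos α + cos β, d − sin α − sin β) − atan2(2, p) = -0.053497 rad; t = (α − φ) mod 2π = 5.187777 rad, q = (β − φ) mod 2π = 6.172143 rad → L = 6.7·(5.187777 + 11.242662 + 6.172143) = 6.7·22.602582 = 151.437296 m
RLR: c = (6 − d² + 2cos(α−β) + 2d(sin α − sin β))/8 = -14.182914, |c| > 1 → infeasible
LRL: c = (6 − d² + 2cos(α−β) − 2d(sin α − sin β))/8 = -10.343986, |c| > 1 → infeasible
Shortest: LSR with L = 70.448352 m ≈ 70.4484 m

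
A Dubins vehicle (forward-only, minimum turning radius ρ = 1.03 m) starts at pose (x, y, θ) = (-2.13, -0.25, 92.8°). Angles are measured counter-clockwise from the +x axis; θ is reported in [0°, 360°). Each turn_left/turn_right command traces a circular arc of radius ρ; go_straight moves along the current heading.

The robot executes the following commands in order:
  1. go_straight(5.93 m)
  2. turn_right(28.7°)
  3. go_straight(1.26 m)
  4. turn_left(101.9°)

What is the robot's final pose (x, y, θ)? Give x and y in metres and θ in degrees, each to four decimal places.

(-2.4444, 8.7559, 166.0000°)

set_pose: (x, y, θ) = (-2.1300, -0.2500, 92.8000°), ρ = 1.03
go_straight(5.93): x += 5.93·cos θ, y += 5.93·sin θ → (-2.4197, 5.6729, 92.8000°)
turn_right(28.7°): centre at ρ to the right, rotate −28.7° → (-2.3175, 6.1731, 64.1000°)
go_straight(1.26): x += 1.26·cos θ, y += 1.26·sin θ → (-1.7671, 7.3066, 64.1000°)
turn_left(101.9°): centre at ρ to the left, rotate +101.9° → (-2.4444, 8.7559, 166.0000°)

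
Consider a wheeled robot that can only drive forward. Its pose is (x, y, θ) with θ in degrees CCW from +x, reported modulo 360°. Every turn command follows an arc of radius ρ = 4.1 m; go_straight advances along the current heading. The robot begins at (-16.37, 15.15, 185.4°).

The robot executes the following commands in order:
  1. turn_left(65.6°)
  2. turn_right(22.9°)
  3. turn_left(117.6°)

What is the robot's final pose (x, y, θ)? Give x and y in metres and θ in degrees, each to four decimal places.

(-18.6467, 4.2887, 345.7000°)

set_pose: (x, y, θ) = (-16.3700, 15.1500, 185.4000°), ρ = 4.1
turn_left(65.6°): centre at ρ to the left, rotate +65.6° → (-19.8608, 12.4030, 251.0000°)
turn_right(22.9°): centre at ρ to the right, rotate −22.9° → (-20.6857, 10.9997, 228.1000°)
turn_left(117.6°): centre at ρ to the left, rotate +117.6° → (-18.6467, 4.2887, 345.7000°)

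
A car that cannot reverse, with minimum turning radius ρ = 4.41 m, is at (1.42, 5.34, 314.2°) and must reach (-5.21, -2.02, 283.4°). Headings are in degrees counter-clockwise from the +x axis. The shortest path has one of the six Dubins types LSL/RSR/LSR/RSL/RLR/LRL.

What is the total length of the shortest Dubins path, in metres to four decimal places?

36.2406 m

Let ψ = atan2(Δy, Δx) = atan2(-7.36, -6.63) = -132.0130° be the start→goal bearing.
Normalize: d = |goal − start| / ρ = 9.905882/4.41 = 2.246232, α = (θ_start − ψ) mod 360° = 86.2130° = 1.504701 rad, β = (θ_goal − ψ) mod 360° = 55.4130° = 0.967139 rad.
Common terms: sin α = 0.997816, cos α = 0.066047, sin β = 0.823265, cos β = 0.567657, cos(α−β) = 0.858960, d² = 5.045557. Work in radians in the unit-radius frame; every candidate has L = ρ·(t + p + q).
LSL: p² = 2 + d² − 2cos(α−β) + 2d(sin α − sin β) = 6.111802; p = √p² = 2.472206; φ = atan2(cos β − cos α, d + sin α − sin β) = 0.204318 rad; t = (φ − α) mod 2π = 4.982803 rad, q = (β − φ) mod 2π = 0.762821 rad → L = 4.41·(4.982803 + 2.472206 + 0.762821) = 4.41·8.217830 = 36.240630 m
RSR: p² = 2 + d² − 2cos(α−β) + 2d(sin β − sin α) = 4.543472; p = √p² = 2.131542; φ = atan2(cos α − cos β, d − sin α + sin β) = -0.237555 rad; t = (α − φ) mod 2π = 1.742256 rad, q = (φ − β) mod 2π = 5.078491 rad → L = 4.41·(1.742256 + 2.131542 + 5.078491) = 4.41·8.952289 = 39.479594 m
LSR: p² = d² − 2 + 2cos(α−β) + 2d(sin α + sin β) = 12.944620; p = √p² = 3.597863; φ = atan2(−cos α − cos β, d + sin α + sin β) − atan2(−2, p) = 0.352789 rad; t = (φ − α) mod 2π = 5.131274 rad, q = (φ − β) mod 2π = 5.668835 rad → L = 4.41·(5.131274 + 3.597863 + 5.668835) = 4.41·14.397972 = 63.495056 m
RSL: p² = d² − 2 + 2cos(α−β) − 2d(sin α + sin β) = -3.417666 < 0 → infeasible
RLR: c = (6 − d² + 2cos(α−β) + 2d(sin α − sin β))/8 = 0.432066; p = 2π − arccos c = 5.159171 rad; φ = atan2(cos α − cos β, d − sin α + sin β) = -0.237555 rad; t = (α − φ + p/2) mod 2π = 4.321842 rad, q = (α − β − t + p) mod 2π = 1.374891 rad → L = 4.41·(4.321842 + 5.159171 + 1.374891) = 4.41·10.855904 = 47.874537 m
LRL: c = (6 − d² + 2cos(α−β) − 2d(sin α − sin β))/8 = 0.236025; p = 2π − arccos c = 4.950662 rad; φ = atan2(cos β − cos α, d + sin α − sin β) = 0.204318 rad; t = (φ − α + p/2) mod 2π = 1.174948 rad, q = (β − α − t + p) mod 2π = 3.238152 rad → L = 4.41·(1.174948 + 4.950662 + 3.238152) = 4.41·9.363762 = 41.294192 m
Shortest: LSL with L = 36.240630 m ≈ 36.2406 m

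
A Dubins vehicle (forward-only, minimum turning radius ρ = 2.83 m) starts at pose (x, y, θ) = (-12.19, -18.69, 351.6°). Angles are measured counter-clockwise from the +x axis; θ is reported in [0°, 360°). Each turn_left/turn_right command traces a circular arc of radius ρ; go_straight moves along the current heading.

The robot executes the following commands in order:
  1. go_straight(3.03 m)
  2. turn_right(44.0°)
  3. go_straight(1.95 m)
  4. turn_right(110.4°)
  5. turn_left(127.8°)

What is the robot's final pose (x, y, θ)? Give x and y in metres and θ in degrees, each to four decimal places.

set_pose: (x, y, θ) = (-12.1900, -18.6900, 351.6000°), ρ = 2.83
go_straight(3.03): x += 3.03·cos θ, y += 3.03·sin θ → (-9.1925, -19.1326, 351.6000°)
turn_right(44.0°): centre at ρ to the right, rotate −44.0° → (-7.3637, -20.2056, 307.6000°)
go_straight(1.95): x += 1.95·cos θ, y += 1.95·sin θ → (-6.1740, -21.7505, 307.6000°)
turn_right(110.4°): centre at ρ to the right, rotate −110.4° → (-7.5793, -26.1807, 197.2000°)
turn_left(127.8°): centre at ρ to the left, rotate +127.8° → (-8.3657, -31.2023, 325.0000°)

(-8.3657, -31.2023, 325.0000°)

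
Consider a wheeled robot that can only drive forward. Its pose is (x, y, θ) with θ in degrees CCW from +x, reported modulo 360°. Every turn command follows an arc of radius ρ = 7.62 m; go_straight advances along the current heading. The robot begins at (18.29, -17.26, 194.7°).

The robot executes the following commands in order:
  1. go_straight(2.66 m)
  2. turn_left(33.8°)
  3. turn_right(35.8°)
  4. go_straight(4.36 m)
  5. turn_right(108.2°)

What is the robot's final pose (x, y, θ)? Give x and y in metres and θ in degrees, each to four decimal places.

set_pose: (x, y, θ) = (18.2900, -17.2600, 194.7000°), ρ = 7.62
go_straight(2.66): x += 2.66·cos θ, y += 2.66·sin θ → (15.7171, -17.9350, 194.7000°)
turn_left(33.8°): centre at ρ to the left, rotate +33.8° → (11.9437, -20.2564, 228.5000°)
turn_right(35.8°): centre at ρ to the right, rotate −35.8° → (7.9118, -22.6408, 192.7000°)
go_straight(4.36): x += 4.36·cos θ, y += 4.36·sin θ → (3.6585, -23.5993, 192.7000°)
turn_right(108.2°): centre at ρ to the right, rotate −108.2° → (-5.6016, -15.4354, 84.5000°)

(-5.6016, -15.4354, 84.5000°)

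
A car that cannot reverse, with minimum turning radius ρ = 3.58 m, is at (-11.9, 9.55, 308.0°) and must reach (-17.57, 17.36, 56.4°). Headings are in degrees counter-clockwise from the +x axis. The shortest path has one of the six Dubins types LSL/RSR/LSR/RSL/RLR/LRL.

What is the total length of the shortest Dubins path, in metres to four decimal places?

23.7547 m

Let ψ = atan2(Δy, Δx) = atan2(7.81, -5.67) = 125.9794° be the start→goal bearing.
Normalize: d = |goal − start| / ρ = 9.651166/3.58 = 2.695856, α = (θ_start − ψ) mod 360° = 182.0206° = 3.176859 rad, β = (θ_goal − ψ) mod 360° = 290.4206° = 5.068796 rad.
Common terms: sin α = -0.035259, cos α = -0.999378, sin β = -0.937156, cos β = 0.348910, cos(α−β) = -0.315649, d² = 7.267641. Work in radians in the unit-radius frame; every candidate has L = ρ·(t + p + q).
LSL: p² = 2 + d² − 2cos(α−β) + 2d(sin α − sin β) = 14.761708; p = √p² = 3.842097; φ = atan2(cos β − cos α, d + sin α − sin β) = 0.358559 rad; t = (φ − α) mod 2π = 3.464885 rad, q = (β − φ) mod 2π = 4.710238 rad → L = 3.58·(3.464885 + 3.842097 + 4.710238) = 3.58·12.017219 = 43.021644 m
RSR: p² = 2 + d² − 2cos(α−β) + 2d(sin β − sin α) = 5.036171; p = √p² = 2.244141; φ = atan2(cos α − cos β, d − sin α + sin β) = -0.644506 rad; t = (α − φ) mod 2π = 3.821365 rad, q = (φ − β) mod 2π = 0.569883 rad → L = 3.58·(3.821365 + 2.244141 + 0.569883) = 3.58·6.635390 = 23.754696 m
LSR: p² = d² − 2 + 2cos(α−β) + 2d(sin α + sin β) = -0.606644 < 0 → infeasible
RSL: p² = d² − 2 + 2cos(α−β) − 2d(sin α + sin β) = 9.879330; p = √p² = 3.143140; φ = atan2(cos α + cos β, d − sin α − sin β) − atan2(2, p) = -0.742187 rad; t = (α − φ) mod 2π = 3.919046 rad, q = (β − φ) mod 2π = 5.810983 rad → L = 3.58·(3.919046 + 3.143140 + 5.810983) = 3.58·12.873170 = 46.085949 m
RLR: c = (6 − d² + 2cos(α−β) + 2d(sin α − sin β))/8 = 0.370479; p = 2π − arccos c = 5.091913 rad; φ = atan2(cos α − cos β, d − sin α + sin β) = -0.644506 rad; t = (α − φ + p/2) mod 2π = 0.084137 rad, q = (α − β − t + p) mod 2π = 3.115840 rad → L = 3.58·(0.084137 + 5.091913 + 3.115840) = 3.58·8.291890 = 29.684965 m
LRL: c = (6 − d² + 2cos(α−β) − 2d(sin α − sin β))/8 = -0.845214; p = 2π − arccos c = 3.705424 rad; φ = atan2(cos β − cos α, d + sin α − sin β) = 0.358559 rad; t = (φ − α + p/2) mod 2π = 5.317597 rad, q = (β − α − t + p) mod 2π = 0.279764 rad → L = 3.58·(5.317597 + 3.705424 + 0.279764) = 3.58·9.302786 = 33.303972 m
Shortest: RSR with L = 23.754696 m ≈ 23.7547 m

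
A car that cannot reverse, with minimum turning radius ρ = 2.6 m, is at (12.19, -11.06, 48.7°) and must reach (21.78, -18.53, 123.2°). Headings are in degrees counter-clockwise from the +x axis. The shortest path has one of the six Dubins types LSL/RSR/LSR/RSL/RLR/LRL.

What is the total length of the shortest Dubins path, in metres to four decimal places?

Let ψ = atan2(Δy, Δx) = atan2(-7.47, 9.59) = -37.9163° be the start→goal bearing.
Normalize: d = |goal − start| / ρ = 12.156027/2.6 = 4.675395, α = (θ_start − ψ) mod 360° = 86.6163° = 1.511740 rad, β = (θ_goal − ψ) mod 360° = 161.1163° = 2.812010 rad.
Common terms: sin α = 0.998257, cos α = 0.059022, sin β = 0.323648, cos β = -0.946178, cos(α−β) = 0.267238, d² = 21.859320. Work in radians in the unit-radius frame; every candidate has L = ρ·(t + p + q).
LSL: p² = 2 + d² − 2cos(α−β) + 2d(sin α − sin β) = 29.632968; p = √p² = 5.443617; φ = atan2(cos β − cos α, d + sin α − sin β) = -0.185722 rad; t = (φ − α) mod 2π = 4.585723 rad, q = (β − φ) mod 2π = 2.997733 rad → L = 2.6·(4.585723 + 5.443617 + 2.997733) = 2.6·13.027073 = 33.870389 m
RSR: p² = 2 + d² − 2cos(α−β) + 2d(sin β − sin α) = 17.016717; p = √p² = 4.125132; φ = atan2(cos α − cos β, d − sin α + sin β) = 0.246155 rad; t = (α − φ) mod 2π = 1.265585 rad, q = (φ − β) mod 2π = 3.717330 rad → L = 2.6·(1.265585 + 4.125132 + 3.717330) = 2.6·9.108047 = 23.680923 m
LSR: p² = d² − 2 + 2cos(α−β) + 2d(sin α + sin β) = 32.754649; p = √p² = 5.723168; φ = atan2(−cos α − cos β, d + sin α + sin β) − atan2(−2, p) = 0.483052 rad; t = (φ − α) mod 2π = 5.254497 rad, q = (φ − β) mod 2π = 3.954227 rad → L = 2.6·(5.254497 + 5.723168 + 3.954227) = 2.6·14.931891 = 38.822917 m
RSL: p² = d² − 2 + 2cos(α−β) − 2d(sin α + sin β) = 8.032944; p = √p² = 2.834245; φ = atan2(cos α + cos β, d − sin α − sin β) − atan2(2, p) = -0.873134 rad; t = (α − φ) mod 2π = 2.384874 rad, q = (β − φ) mod 2π = 3.685144 rad → L = 2.6·(2.384874 + 2.834245 + 3.685144) = 2.6·8.904263 = 23.151083 m
RLR: c = (6 − d² + 2cos(α−β) + 2d(sin α − sin β))/8 = -1.127090, |c| > 1 → infeasible
LRL: c = (6 − d² + 2cos(α−β) − 2d(sin α − sin β))/8 = -2.704121, |c| > 1 → infeasible
Shortest: RSL with L = 23.151083 m ≈ 23.1511 m

23.1511 m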